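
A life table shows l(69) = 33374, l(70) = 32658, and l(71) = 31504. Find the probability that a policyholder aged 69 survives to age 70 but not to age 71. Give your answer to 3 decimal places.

0.035

This is the probability of reaching 70 but not 71, conditional on being alive at 69: (l(70) − l(71)) / l(69).
= (32658 − 31504) / 33374 = 1154 / 33374 = 0.034578.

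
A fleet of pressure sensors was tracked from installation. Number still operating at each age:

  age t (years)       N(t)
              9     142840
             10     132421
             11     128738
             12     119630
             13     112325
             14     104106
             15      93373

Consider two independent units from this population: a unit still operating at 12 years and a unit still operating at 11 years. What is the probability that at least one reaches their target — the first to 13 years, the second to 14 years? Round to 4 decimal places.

p₁ = N(13)/N(12) = 112325/119630 = 0.938937; p₂ = N(14)/N(11) = 104106/128738 = 0.808666.
P(at least one) = 1 − (1−p₁)(1−p₂) = 1 − 0.061063 × 0.191334 = 0.988317.

0.9883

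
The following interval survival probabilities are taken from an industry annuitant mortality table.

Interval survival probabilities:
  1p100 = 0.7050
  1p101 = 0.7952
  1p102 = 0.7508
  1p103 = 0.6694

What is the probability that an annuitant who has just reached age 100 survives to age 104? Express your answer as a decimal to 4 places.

4p100 = 0.7050 × 0.7952 × 0.7508 × 0.6694.
= 0.281757.

0.2818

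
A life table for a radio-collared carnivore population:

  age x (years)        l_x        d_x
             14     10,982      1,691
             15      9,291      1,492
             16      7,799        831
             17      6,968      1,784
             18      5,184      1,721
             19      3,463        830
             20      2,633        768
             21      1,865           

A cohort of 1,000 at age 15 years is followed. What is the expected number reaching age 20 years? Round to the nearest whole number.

283

The relevant probability is 2,633/9,291 = 0.283393.
Expected number = 1,000 × 0.283393 = 283.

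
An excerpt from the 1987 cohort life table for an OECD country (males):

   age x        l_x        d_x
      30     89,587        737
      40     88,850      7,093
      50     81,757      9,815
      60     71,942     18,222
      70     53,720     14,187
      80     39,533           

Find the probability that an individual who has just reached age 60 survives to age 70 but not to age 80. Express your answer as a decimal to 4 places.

We want 10|10q60 = (l_70 − l_80)/l_60.
This is the probability of reaching 70 but not 80, conditional on being alive at 60: (l_70 − l_80) / l_60.
= (53,720 − 39,533) / 71,942 = 14,187 / 71,942 = 0.197201.

0.1972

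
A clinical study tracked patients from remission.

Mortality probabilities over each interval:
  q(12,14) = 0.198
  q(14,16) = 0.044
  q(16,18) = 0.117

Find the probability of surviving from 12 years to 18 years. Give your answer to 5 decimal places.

0.67701

P(survive 12→18) = (1 − 0.198) × (1 − 0.044) × (1 − 0.117).
= 0.802 × 0.956 × 0.883 = 0.677007.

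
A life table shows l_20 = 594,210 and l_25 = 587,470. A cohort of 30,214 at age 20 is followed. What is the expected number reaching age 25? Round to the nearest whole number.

29871

The relevant probability is 587,470/594,210 = 0.988657.
Expected number = 30,214 × 0.988657 = 29871.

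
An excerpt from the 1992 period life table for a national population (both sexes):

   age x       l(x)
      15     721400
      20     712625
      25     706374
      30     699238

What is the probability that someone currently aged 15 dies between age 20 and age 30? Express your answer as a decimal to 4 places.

This is the probability of reaching 20 but not 30, conditional on being alive at 15: (l(20) − l(30)) / l(15).
= (712625 − 699238) / 721400 = 13387 / 721400 = 0.018557.

0.0186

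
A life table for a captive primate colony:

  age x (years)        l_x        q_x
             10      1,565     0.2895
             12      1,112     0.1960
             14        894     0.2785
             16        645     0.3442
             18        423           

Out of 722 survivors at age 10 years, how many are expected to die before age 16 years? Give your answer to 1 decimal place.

424.4

The relevant probability is 1 − 645/1,565 = 0.587859.
Expected number = 722 × 0.587859 = 424.4.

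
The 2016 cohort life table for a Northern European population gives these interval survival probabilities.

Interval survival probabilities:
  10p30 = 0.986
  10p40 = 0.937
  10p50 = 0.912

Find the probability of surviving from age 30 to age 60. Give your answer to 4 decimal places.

0.8426

Chaining the interval survival probabilities: 0.986 × 0.937 × 0.912.
= 0.842580.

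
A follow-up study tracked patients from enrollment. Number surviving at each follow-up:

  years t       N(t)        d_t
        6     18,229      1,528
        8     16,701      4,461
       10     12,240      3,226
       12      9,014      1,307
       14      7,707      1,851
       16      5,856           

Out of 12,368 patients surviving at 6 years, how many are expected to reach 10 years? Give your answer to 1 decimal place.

The relevant probability is 12,240/18,229 = 0.671458.
Expected number = 12,368 × 0.671458 = 8304.6.

8304.6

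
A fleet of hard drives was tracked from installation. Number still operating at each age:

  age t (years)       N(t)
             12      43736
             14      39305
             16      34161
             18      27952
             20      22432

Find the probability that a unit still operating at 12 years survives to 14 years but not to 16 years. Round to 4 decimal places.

0.1176

This is the probability of reaching 14 but not 16, conditional on being operational at 12: (N(14) − N(16)) / N(12).
= (39305 − 34161) / 43736 = 5144 / 43736 = 0.117615.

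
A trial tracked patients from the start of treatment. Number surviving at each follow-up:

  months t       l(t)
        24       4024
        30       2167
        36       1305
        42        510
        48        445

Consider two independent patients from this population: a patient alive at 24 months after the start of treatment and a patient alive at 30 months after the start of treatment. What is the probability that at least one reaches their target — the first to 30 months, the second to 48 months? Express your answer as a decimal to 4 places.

0.6333

p₁ = l(30)/l(24) = 2167/4024 = 0.538519; p₂ = l(48)/l(30) = 445/2167 = 0.205353.
P(at least one) = 1 − (1−p₁)(1−p₂) = 1 − 0.461481 × 0.794647 = 0.633286.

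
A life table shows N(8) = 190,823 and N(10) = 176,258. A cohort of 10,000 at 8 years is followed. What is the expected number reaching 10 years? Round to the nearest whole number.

The relevant probability is 176,258/190,823 = 0.923673.
Expected number = 10,000 × 0.923673 = 9237.

9237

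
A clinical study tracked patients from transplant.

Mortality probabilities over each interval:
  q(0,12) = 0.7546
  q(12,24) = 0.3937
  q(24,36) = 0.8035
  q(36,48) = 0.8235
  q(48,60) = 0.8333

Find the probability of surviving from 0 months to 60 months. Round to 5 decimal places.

Survival from 0 to 60 is the product of surviving each interval: (1 − 0.7546) × (1 − 0.3937) × (1 − 0.8035) × (1 − 0.8235) × (1 − 0.8333).
= 0.2454 × 0.6063 × 0.1965 × 0.1765 × 0.1667 = 0.000860.

0.00086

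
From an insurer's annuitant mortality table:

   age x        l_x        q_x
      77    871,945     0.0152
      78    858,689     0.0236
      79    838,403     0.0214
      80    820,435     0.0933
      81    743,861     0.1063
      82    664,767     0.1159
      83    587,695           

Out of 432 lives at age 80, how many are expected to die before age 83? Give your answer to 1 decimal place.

122.5

The relevant probability is 1 − 587,695/820,435 = 0.283679.
Expected number = 432 × 0.283679 = 122.5.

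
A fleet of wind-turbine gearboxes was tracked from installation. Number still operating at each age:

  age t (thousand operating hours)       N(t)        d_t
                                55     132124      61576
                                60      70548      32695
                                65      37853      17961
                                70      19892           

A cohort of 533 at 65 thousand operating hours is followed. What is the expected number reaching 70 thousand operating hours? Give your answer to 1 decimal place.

280.1

The relevant probability is 19892/37853 = 0.525507.
Expected number = 533 × 0.525507 = 280.1.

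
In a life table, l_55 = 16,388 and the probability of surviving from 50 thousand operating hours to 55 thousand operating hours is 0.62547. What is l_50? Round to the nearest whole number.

26201

l_50 = l_55 / p = 16,388 / 0.62547 = 26201.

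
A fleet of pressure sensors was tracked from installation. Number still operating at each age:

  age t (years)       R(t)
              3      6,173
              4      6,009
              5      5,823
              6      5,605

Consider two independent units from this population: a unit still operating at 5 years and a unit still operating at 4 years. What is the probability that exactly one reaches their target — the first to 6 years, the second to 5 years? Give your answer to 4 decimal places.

0.0661

p₁ = R(6)/R(5) = 5,605/5,823 = 0.962562; p₂ = R(5)/R(4) = 5,823/6,009 = 0.969046.
P(exactly one) = p₁(1−p₂) + (1−p₁)p₂ = 0.029795 + 0.036279 = 0.066074.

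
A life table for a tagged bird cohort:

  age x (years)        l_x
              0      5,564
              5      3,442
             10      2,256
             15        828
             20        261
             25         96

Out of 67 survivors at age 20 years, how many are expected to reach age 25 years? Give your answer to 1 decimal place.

24.6

The relevant probability is 96/261 = 0.367816.
Expected number = 67 × 0.367816 = 24.6.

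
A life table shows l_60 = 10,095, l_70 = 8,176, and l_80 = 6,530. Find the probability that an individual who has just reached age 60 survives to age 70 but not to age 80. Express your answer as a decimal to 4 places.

This is the probability of reaching 70 but not 80, conditional on being alive at 60: (l_70 − l_80) / l_60.
= (8,176 − 6,530) / 10,095 = 1,646 / 10,095 = 0.163051.

0.1631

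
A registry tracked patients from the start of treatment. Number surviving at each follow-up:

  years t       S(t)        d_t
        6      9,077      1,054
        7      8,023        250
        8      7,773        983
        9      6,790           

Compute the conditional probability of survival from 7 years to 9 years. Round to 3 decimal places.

0.846

The conditional survival probability is S(9)/S(7) = 6,790/8,023 = 0.846317.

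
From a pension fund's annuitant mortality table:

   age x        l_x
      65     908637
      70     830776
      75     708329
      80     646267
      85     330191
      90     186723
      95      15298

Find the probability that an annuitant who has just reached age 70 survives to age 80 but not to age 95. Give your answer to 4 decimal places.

0.7595

This is the probability of reaching 80 but not 95, conditional on being alive at 70: (l_80 − l_95) / l_70.
= (646267 − 15298) / 830776 = 630969 / 830776 = 0.759494.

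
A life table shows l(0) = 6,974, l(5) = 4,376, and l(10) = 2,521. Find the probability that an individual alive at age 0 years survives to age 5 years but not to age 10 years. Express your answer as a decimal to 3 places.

This is the probability of reaching 5 but not 10, conditional on being alive at 0: (l(5) − l(10)) / l(0).
= (4,376 − 2,521) / 6,974 = 1,855 / 6,974 = 0.265988.

0.266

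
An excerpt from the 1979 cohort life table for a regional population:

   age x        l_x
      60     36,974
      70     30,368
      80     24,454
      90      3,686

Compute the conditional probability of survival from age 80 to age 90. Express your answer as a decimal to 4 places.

0.1507

The conditional survival probability is l_90/l_80 = 3,686/24,454 = 0.150732.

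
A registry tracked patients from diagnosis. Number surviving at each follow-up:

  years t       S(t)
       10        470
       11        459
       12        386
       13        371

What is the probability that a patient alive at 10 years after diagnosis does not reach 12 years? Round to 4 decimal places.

0.1787

P(die before 12 | alive at 10) = 1 − S(12)/S(10) = 1 − 386/470 = (84)/470 = 0.178723.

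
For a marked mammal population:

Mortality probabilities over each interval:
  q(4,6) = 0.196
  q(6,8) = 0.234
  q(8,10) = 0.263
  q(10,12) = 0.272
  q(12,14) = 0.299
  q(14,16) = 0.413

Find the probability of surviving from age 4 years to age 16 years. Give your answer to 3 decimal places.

0.136

The overall survival probability is (1 − 0.196) × (1 − 0.234) × (1 − 0.263) × (1 − 0.272) × (1 − 0.299) × (1 − 0.413).
= 0.804 × 0.766 × 0.737 × 0.728 × 0.701 × 0.587 = 0.135969.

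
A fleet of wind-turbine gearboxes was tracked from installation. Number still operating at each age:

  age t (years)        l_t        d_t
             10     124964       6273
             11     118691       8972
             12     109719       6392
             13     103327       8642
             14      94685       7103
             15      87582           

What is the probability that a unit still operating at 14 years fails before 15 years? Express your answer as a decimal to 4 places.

0.0750

P(fail before 15 | operational at 14) = 1 − l_15/l_14 = 1 − 87582/94685 = (7103)/94685 = 0.075017.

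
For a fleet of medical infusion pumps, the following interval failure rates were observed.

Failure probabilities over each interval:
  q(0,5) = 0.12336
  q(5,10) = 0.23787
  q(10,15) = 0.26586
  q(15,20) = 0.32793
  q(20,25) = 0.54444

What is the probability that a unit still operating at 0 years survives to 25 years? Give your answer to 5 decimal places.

The overall survival probability is (1 − 0.12336) × (1 − 0.23787) × (1 − 0.26586) × (1 − 0.32793) × (1 − 0.54444).
= 0.87664 × 0.76213 × 0.73414 × 0.67207 × 0.45556 = 0.150172.

0.15017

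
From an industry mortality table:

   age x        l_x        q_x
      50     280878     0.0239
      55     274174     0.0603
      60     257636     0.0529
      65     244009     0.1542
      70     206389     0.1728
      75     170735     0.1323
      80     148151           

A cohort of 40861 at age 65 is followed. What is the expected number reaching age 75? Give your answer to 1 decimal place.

28590.8

The relevant probability is 170735/244009 = 0.699708.
Expected number = 40861 × 0.699708 = 28590.8.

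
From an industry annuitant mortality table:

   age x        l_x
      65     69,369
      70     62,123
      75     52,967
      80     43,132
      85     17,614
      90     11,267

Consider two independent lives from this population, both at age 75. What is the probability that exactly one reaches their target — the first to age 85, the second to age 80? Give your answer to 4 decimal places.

0.6053

p₁ = l_85/l_75 = 17,614/52,967 = 0.332547; p₂ = l_80/l_75 = 43,132/52,967 = 0.814318.
P(exactly one) = p₁(1−p₂) + (1−p₁)p₂ = 0.061748 + 0.543519 = 0.605267.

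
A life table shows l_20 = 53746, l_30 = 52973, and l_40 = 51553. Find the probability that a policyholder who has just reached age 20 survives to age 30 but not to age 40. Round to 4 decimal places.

We want 10|10q20 = (l_30 − l_40)/l_20.
This is the probability of reaching 30 but not 40, conditional on being alive at 20: (l_30 − l_40) / l_20.
= (52973 − 51553) / 53746 = 1420 / 53746 = 0.026421.

0.0264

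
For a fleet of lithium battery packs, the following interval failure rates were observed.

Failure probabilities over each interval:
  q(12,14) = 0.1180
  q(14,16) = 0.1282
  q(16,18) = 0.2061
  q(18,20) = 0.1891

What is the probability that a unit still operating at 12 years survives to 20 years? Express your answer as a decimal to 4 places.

0.4950

Survival from 12 to 20 is the product of surviving each interval: (1 − 0.1180) × (1 − 0.1282) × (1 − 0.2061) × (1 − 0.1891).
= 0.8820 × 0.8718 × 0.7939 × 0.8109 = 0.495015.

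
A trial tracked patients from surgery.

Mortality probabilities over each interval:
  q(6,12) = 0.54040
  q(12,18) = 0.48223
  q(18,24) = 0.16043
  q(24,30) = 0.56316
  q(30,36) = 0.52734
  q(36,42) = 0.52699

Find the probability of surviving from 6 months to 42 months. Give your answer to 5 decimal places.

0.01951

The overall survival probability is (1 − 0.54040) × (1 − 0.48223) × (1 − 0.16043) × (1 − 0.56316) × (1 − 0.52734) × (1 − 0.52699).
= 0.45960 × 0.51777 × 0.83957 × 0.43684 × 0.47266 × 0.47301 = 0.019513.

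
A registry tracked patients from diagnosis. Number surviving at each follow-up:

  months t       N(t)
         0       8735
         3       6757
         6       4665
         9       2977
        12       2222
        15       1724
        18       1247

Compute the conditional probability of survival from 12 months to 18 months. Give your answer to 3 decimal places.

The conditional survival probability is N(18)/N(12) = 1247/2222 = 0.561206.

0.561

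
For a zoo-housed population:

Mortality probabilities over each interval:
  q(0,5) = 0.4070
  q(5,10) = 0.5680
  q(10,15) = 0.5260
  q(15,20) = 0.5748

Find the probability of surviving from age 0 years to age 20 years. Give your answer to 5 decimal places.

0.05163

Chaining the interval survival probabilities: (1 − 0.4070) × (1 − 0.5680) × (1 − 0.5260) × (1 − 0.5748).
= 0.5930 × 0.4320 × 0.4740 × 0.4252 = 0.051631.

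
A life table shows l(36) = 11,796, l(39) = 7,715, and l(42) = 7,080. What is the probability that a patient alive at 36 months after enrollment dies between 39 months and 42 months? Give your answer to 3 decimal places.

This is the probability of reaching 39 but not 42, conditional on being alive at 36: (l(39) − l(42)) / l(36).
= (7,715 − 7,080) / 11,796 = 635 / 11,796 = 0.053832.

0.054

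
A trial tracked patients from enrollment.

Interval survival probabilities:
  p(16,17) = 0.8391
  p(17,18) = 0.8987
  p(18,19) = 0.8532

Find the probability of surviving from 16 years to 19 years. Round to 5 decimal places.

Survival from 16 to 19 is the product of surviving each interval: 0.8391 × 0.8987 × 0.8532.
= 0.643397.

0.64340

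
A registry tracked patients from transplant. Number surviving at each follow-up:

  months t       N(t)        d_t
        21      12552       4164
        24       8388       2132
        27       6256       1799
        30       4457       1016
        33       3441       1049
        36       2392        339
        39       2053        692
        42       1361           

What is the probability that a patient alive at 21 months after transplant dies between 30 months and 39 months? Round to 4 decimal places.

0.1915

This is the probability of reaching 30 but not 39, conditional on being alive at 21: (N(30) − N(39)) / N(21).
= (4457 − 2053) / 12552 = 2404 / 12552 = 0.191523.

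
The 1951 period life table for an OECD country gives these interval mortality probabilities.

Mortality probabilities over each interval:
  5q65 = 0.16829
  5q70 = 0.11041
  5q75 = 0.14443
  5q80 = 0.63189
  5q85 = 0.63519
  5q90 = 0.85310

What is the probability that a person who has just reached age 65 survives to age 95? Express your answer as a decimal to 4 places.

30p65 = (1 − 0.16829) × (1 − 0.11041) × (1 − 0.14443) × (1 − 0.63189) × (1 − 0.63519) × (1 − 0.85310).
= 0.83171 × 0.88959 × 0.85557 × 0.36811 × 0.36481 × 0.14690 = 0.012488.

0.0125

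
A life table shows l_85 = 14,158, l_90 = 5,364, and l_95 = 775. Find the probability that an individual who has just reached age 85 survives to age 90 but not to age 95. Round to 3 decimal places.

We want 5|5q85 = (l_90 − l_95)/l_85.
This is the probability of reaching 90 but not 95, conditional on being alive at 85: (l_90 − l_95) / l_85.
= (5,364 − 775) / 14,158 = 4,589 / 14,158 = 0.324128.

0.324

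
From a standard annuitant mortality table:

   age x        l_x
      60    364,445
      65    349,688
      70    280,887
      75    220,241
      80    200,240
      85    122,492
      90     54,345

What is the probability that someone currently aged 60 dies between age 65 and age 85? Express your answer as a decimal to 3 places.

0.623

We want 5|20q60 = (l_65 − l_85)/l_60.
This is the probability of reaching 65 but not 85, conditional on being alive at 60: (l_65 − l_85) / l_60.
= (349,688 − 122,492) / 364,445 = 227,196 / 364,445 = 0.623403.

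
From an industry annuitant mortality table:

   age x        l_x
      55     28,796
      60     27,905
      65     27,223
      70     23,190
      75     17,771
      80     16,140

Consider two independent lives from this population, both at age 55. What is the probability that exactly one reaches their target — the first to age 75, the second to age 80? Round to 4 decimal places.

p₁ = l_75/l_55 = 17,771/28,796 = 0.617134; p₂ = l_80/l_55 = 16,140/28,796 = 0.560495.
P(exactly one) = p₁(1−p₂) + (1−p₁)p₂ = 0.271233 + 0.214594 = 0.485828.

0.4858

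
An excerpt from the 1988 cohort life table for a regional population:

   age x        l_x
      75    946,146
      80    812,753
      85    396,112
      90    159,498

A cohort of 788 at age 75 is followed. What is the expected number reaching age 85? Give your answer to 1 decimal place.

329.9

The relevant probability is 396,112/946,146 = 0.418658.
Expected number = 788 × 0.418658 = 329.9.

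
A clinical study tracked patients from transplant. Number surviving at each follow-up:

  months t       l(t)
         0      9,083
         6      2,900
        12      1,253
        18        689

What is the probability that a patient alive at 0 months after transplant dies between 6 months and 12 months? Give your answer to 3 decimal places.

This is the probability of reaching 6 but not 12, conditional on being alive at 0: (l(6) − l(12)) / l(0).
= (2,900 − 1,253) / 9,083 = 1,647 / 9,083 = 0.181328.

0.181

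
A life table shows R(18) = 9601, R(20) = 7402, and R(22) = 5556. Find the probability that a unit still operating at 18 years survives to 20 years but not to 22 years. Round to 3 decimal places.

This is the probability of reaching 20 but not 22, conditional on being operational at 18: (R(20) − R(22)) / R(18).
= (7402 − 5556) / 9601 = 1846 / 9601 = 0.192272.

0.192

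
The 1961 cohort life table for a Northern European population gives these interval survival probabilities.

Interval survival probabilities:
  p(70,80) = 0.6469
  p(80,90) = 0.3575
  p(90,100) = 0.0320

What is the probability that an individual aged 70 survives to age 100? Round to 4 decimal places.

Survival from 70 to 100 is the product of surviving each interval: 0.6469 × 0.3575 × 0.0320.
= 0.007401.

0.0074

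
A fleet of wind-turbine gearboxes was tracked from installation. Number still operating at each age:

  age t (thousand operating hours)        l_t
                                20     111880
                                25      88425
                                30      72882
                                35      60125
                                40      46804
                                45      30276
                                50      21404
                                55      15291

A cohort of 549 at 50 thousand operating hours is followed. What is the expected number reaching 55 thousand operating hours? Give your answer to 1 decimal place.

The relevant probability is 15291/21404 = 0.714399.
Expected number = 549 × 0.714399 = 392.2.

392.2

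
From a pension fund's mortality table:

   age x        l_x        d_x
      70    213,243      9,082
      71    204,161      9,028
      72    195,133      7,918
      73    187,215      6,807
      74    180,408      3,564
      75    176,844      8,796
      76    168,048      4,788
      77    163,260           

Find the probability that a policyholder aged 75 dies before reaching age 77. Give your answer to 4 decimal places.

P(die before 77 | alive at 75) = 1 − l_77/l_75 = 1 − 163,260/176,844 = (13,584)/176,844 = 0.076813.

0.0768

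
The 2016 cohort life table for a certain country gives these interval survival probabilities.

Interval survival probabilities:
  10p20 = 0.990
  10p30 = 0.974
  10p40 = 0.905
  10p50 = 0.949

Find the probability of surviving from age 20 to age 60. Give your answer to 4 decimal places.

0.8281

40p20 = 0.990 × 0.974 × 0.905 × 0.949.
= 0.828150.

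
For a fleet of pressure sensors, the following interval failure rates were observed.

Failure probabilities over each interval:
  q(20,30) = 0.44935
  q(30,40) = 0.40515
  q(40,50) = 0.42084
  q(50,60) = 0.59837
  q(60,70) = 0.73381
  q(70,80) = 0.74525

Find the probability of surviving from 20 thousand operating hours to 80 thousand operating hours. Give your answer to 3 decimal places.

0.005

Survival from 20 to 80 is the product of surviving each interval: (1 − 0.44935) × (1 − 0.40515) × (1 − 0.42084) × (1 − 0.59837) × (1 − 0.73381) × (1 − 0.74525).
= 0.55065 × 0.59485 × 0.57916 × 0.40163 × 0.26619 × 0.25475 = 0.005167.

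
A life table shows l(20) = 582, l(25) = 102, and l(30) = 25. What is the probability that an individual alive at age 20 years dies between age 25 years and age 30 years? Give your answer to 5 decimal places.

0.13230

This is the probability of reaching 25 but not 30, conditional on being alive at 20: (l(25) − l(30)) / l(20).
= (102 − 25) / 582 = 77 / 582 = 0.132302.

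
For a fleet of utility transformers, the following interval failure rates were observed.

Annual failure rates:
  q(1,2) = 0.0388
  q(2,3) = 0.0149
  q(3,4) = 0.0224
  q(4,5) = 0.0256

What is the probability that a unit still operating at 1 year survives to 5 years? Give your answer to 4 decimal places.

0.9020

Chaining the interval survival probabilities: (1 − 0.0388) × (1 − 0.0149) × (1 − 0.0224) × (1 − 0.0256).
= 0.9612 × 0.9851 × 0.9776 × 0.9744 = 0.901971.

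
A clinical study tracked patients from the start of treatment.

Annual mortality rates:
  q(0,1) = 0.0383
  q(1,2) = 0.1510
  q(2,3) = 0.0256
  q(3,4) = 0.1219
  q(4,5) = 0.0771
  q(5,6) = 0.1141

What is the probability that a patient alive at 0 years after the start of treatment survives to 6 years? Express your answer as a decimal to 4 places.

Survival from 0 to 6 is the product of surviving each interval: (1 − 0.0383) × (1 − 0.1510) × (1 − 0.0256) × (1 − 0.1219) × (1 − 0.0771) × (1 − 0.1141).
= 0.9617 × 0.8490 × 0.9744 × 0.8781 × 0.9229 × 0.8859 = 0.571173.

0.5712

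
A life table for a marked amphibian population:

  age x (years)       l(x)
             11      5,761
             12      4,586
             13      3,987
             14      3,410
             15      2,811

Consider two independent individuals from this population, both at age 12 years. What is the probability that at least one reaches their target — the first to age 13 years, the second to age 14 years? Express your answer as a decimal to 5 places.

p₁ = l(13)/l(12) = 3,987/4,586 = 0.869385; p₂ = l(14)/l(12) = 3,410/4,586 = 0.743567.
P(at least one) = 1 − (1−p₁)(1−p₂) = 1 − 0.130615 × 0.256433 = 0.966506.

0.96651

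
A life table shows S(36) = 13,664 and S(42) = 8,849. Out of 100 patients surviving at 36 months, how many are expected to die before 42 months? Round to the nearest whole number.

35

The relevant probability is 1 − 8,849/13,664 = 0.352386.
Expected number = 100 × 0.352386 = 35.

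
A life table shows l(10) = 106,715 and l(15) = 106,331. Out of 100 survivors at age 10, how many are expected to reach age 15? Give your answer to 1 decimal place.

The relevant probability is 106,331/106,715 = 0.996402.
Expected number = 100 × 0.996402 = 99.6.

99.6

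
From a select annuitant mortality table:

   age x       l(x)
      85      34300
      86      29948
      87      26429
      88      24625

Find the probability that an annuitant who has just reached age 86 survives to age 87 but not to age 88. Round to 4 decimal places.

This is the probability of reaching 87 but not 88, conditional on being alive at 86: (l(87) − l(88)) / l(86).
= (26429 − 24625) / 29948 = 1804 / 29948 = 0.060238.

0.0602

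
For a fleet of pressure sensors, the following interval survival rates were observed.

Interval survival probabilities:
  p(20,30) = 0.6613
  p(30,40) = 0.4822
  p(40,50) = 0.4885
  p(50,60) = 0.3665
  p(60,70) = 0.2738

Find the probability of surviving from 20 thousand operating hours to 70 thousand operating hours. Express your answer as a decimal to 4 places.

Chaining the interval survival probabilities: 0.6613 × 0.4822 × 0.4885 × 0.3665 × 0.2738.
= 0.015631.

0.0156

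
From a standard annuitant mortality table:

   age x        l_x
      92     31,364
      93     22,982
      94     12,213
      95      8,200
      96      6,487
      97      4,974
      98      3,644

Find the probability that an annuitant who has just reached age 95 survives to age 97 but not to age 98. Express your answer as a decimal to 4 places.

We want 2|1q95 = (l_97 − l_98)/l_95.
This is the probability of reaching 97 but not 98, conditional on being alive at 95: (l_97 − l_98) / l_95.
= (4,974 − 3,644) / 8,200 = 1,330 / 8,200 = 0.162195.

0.1622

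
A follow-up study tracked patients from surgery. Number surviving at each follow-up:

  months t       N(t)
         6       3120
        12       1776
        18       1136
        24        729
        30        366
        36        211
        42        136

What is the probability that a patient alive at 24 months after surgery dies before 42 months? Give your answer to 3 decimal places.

P(die before 42 | alive at 24) = 1 − N(42)/N(24) = 1 − 136/729 = (593)/729 = 0.813443.

0.813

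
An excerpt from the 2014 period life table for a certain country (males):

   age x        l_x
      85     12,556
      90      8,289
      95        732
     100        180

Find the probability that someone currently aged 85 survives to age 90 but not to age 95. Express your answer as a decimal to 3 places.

0.602

We want 5|5q85 = (l_90 − l_95)/l_85.
This is the probability of reaching 90 but not 95, conditional on being alive at 85: (l_90 − l_95) / l_85.
= (8,289 − 732) / 12,556 = 7,557 / 12,556 = 0.601864.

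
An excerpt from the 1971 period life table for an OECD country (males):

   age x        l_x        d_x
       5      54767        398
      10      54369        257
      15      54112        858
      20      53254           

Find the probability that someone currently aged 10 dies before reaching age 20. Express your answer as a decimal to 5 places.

P(die before 20 | alive at 10) = 1 − l_20/l_10 = 1 − 53254/54369 = (1115)/54369 = 0.020508.

0.02051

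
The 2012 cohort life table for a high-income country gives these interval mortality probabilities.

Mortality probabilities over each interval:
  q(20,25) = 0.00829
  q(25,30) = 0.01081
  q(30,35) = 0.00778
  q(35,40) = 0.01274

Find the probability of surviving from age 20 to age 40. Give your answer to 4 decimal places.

Survival from 20 to 40 is the product of surviving each interval: (1 − 0.00829) × (1 − 0.01081) × (1 − 0.00778) × (1 − 0.01274).
= 0.99171 × 0.98919 × 0.99222 × 0.98726 = 0.960957.

0.9610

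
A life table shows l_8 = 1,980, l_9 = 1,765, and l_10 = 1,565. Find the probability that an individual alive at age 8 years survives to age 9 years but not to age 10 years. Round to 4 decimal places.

0.1010

This is the probability of reaching 9 but not 10, conditional on being alive at 8: (l_9 − l_10) / l_8.
= (1,765 − 1,565) / 1,980 = 200 / 1,980 = 0.101010.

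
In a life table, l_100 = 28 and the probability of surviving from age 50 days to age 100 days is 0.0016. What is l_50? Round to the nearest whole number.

17500

l_50 = l_100 / p = 28 / 0.0016 = 17500.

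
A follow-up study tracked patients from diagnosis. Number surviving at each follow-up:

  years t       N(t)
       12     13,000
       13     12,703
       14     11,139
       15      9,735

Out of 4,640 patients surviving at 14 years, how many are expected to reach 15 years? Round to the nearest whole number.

4055

The relevant probability is 9,735/11,139 = 0.873956.
Expected number = 4,640 × 0.873956 = 4055.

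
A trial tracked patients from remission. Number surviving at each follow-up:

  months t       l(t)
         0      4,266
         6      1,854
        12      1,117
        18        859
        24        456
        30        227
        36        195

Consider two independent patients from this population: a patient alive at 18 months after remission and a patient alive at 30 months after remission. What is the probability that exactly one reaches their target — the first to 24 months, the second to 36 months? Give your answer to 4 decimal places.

p₁ = l(24)/l(18) = 456/859 = 0.530850; p₂ = l(36)/l(30) = 195/227 = 0.859031.
P(exactly one) = p₁(1−p₂) + (1−p₁)p₂ = 0.074833 + 0.403014 = 0.477848.

0.4778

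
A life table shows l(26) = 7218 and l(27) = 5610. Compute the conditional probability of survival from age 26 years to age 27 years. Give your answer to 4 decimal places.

The conditional survival probability is l(27)/l(26) = 5610/7218 = 0.777224.

0.7772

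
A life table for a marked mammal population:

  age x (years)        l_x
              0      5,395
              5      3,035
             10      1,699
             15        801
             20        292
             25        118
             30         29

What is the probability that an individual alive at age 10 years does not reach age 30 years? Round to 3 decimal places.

0.983

P(die before 30 | alive at 10) = 1 − l_30/l_10 = 1 − 29/1,699 = (1,670)/1,699 = 0.982931.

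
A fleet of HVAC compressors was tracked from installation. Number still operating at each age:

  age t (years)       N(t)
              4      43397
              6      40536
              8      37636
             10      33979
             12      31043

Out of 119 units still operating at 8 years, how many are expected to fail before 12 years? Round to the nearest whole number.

21

The relevant probability is 1 − 31043/37636 = 0.175178.
Expected number = 119 × 0.175178 = 21.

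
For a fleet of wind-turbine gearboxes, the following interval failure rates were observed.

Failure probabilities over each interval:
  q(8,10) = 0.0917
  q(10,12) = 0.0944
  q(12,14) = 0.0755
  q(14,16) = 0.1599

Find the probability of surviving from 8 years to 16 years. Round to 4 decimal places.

P(survive 8→16) = (1 − 0.0917) × (1 − 0.0944) × (1 − 0.0755) × (1 − 0.1599).
= 0.9083 × 0.9056 × 0.9245 × 0.8401 = 0.638857.

0.6389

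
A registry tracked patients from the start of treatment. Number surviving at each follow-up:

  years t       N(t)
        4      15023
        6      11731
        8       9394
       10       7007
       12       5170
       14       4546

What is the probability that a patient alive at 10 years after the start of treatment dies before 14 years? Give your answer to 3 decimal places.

0.351

P(die before 14 | alive at 10) = 1 − N(14)/N(10) = 1 − 4546/7007 = (2461)/7007 = 0.351220.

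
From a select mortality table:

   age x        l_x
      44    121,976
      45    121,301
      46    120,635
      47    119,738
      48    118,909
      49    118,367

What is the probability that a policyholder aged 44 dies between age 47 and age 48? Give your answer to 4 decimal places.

We want 3|1q44 = (l_47 − l_48)/l_44.
This is the probability of reaching 47 but not 48, conditional on being alive at 44: (l_47 − l_48) / l_44.
= (119,738 − 118,909) / 121,976 = 829 / 121,976 = 0.006796.

0.0068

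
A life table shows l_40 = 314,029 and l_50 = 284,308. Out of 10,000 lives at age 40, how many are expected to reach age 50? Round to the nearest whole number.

The relevant probability is 284,308/314,029 = 0.905356.
Expected number = 10,000 × 0.905356 = 9054.

9054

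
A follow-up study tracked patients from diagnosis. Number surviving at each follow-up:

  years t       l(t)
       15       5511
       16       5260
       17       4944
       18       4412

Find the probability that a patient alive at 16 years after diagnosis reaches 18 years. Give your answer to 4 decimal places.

The conditional survival probability is l(18)/l(16) = 4412/5260 = 0.838783.

0.8388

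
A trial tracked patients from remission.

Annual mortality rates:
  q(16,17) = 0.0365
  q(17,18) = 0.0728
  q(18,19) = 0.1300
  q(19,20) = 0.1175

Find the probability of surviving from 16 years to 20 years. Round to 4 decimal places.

0.6859

Survival from 16 to 20 is the product of surviving each interval: (1 − 0.0365) × (1 − 0.0728) × (1 − 0.1300) × (1 − 0.1175).
= 0.9635 × 0.9272 × 0.8700 × 0.8825 = 0.685897.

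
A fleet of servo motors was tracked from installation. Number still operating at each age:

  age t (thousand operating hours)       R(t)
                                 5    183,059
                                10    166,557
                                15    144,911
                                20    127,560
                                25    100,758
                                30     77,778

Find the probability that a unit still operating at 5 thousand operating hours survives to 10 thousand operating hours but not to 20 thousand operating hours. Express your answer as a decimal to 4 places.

This is the probability of reaching 10 but not 20, conditional on being operational at 5: (R(10) − R(20)) / R(5).
= (166,557 − 127,560) / 183,059 = 38,997 / 183,059 = 0.213030.

0.2130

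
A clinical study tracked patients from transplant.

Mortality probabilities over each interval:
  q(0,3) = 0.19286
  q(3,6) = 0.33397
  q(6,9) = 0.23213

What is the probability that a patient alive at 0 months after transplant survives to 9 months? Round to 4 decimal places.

0.4128

P(survive 0→9) = (1 − 0.19286) × (1 − 0.33397) × (1 − 0.23213).
= 0.80714 × 0.66603 × 0.76787 = 0.412791.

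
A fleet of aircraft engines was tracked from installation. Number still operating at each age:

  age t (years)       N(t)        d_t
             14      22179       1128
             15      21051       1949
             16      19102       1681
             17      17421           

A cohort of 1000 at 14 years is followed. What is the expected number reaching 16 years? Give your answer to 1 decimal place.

The relevant probability is 19102/22179 = 0.861265.
Expected number = 1000 × 0.861265 = 861.3.

861.3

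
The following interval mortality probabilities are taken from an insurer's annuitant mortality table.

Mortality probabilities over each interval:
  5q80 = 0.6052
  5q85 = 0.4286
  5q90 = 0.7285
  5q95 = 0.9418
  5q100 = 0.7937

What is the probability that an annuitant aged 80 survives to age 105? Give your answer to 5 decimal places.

0.00074

Chaining the interval survival probabilities: (1 − 0.6052) × (1 − 0.4286) × (1 − 0.7285) × (1 − 0.9418) × (1 − 0.7937).
= 0.3948 × 0.5714 × 0.2715 × 0.0582 × 0.2063 = 0.000735.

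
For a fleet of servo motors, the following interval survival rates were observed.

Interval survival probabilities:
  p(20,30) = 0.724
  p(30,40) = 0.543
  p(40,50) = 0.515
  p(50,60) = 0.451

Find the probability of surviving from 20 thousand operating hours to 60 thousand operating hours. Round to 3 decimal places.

0.091

Survival from 20 to 60 is the product of surviving each interval: 0.724 × 0.543 × 0.515 × 0.451.
= 0.091311.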